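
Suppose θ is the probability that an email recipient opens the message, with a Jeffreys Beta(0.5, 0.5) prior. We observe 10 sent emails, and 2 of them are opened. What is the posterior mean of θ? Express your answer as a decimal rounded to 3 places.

Posterior mean ≈ 0.227

Observing 2 successes and 8 failures updates Beta(0.5, 0.5) by adding the success and failure counts to the two shape parameters: α = 0.5+2 = 2.5, β = 0.5+8 = 8.5.
E[θ | data] = 2.5/(2.5+8.5) = 0.227.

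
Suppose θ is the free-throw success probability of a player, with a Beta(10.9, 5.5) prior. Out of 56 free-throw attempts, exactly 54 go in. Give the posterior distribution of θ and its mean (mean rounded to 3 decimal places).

Observing 54 successes and 2 failures updates Beta(10.9, 5.5) by adding the success and failure counts to the two shape parameters: α = 10.9+54 = 64.9, β = 5.5+2 = 7.5.
Posterior mean = α/(α+β) = 64.9/72.4 = 0.896.

Posterior: Beta(64.9, 7.5); mean ≈ 0.896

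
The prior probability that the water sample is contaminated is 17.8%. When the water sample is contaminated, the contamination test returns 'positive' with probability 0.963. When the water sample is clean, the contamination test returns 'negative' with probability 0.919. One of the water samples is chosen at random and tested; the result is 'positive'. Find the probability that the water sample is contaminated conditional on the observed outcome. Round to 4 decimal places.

Write H for 'the water sample is contaminated'. Prior odds H:¬H = 0.178/0.822 = 0.21655. For the 'positive' outcome, the likelihood ratio is 0.963/0.081 = 11.889.
Posterior odds = 0.21655 × 11.889 = 2.5745, so P(H|E) = 2.5745/(1+2.5745) = 0.7202.

P(H | E) ≈ 0.7202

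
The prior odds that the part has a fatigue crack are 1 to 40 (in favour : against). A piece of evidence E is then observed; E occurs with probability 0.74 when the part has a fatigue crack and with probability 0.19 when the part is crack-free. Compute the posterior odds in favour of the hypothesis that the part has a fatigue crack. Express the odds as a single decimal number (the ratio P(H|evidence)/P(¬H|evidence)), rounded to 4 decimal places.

Prior odds = 1/40 = 0.025000. In log-odds, ln(0.025000) = -3.6889.
Add log likelihood ratio: ln(3.8947) = 1.3596.
Posterior log-odds = -2.3293, so posterior odds = exp(-2.3293) = 0.097368.

Posterior odds ≈ 0.0974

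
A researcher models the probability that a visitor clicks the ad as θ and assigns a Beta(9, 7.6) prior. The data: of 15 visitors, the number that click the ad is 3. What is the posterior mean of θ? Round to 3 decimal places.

Posterior mean ≈ 0.380

The binomial likelihood is conjugate to the Beta prior: with 3 successes and 12 failures, the posterior is Beta(9+3, 7.6+12) = Beta(12, 19.6).
E[θ | data] = 12/(12+19.6) = 0.380.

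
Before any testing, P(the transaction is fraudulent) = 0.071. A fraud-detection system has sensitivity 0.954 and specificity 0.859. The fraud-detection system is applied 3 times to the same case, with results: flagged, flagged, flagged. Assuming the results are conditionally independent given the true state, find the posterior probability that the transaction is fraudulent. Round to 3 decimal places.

Let H be the event that the transaction is fraudulent; start with P(H) = 0.071. P('flagged'|H) = 0.954, P('flagged'|¬H) = 0.141.
Update on result 1 ('flagged'): P(H) ← 0.954·0.0710 / (0.954·0.0710 + 0.141·0.9290) = 0.067734/0.19872 = 0.3408.
Update on result 2 ('flagged'): P(H) ← 0.954·0.3408 / (0.954·0.3408 + 0.141·0.6592) = 0.32517/0.41811 = 0.7777.
Update on result 3 ('flagged'): P(H) ← 0.954·0.7777 / (0.954·0.7777 + 0.141·0.2223) = 0.74194/0.77328 = 0.9595.

Posterior P(H) ≈ 0.959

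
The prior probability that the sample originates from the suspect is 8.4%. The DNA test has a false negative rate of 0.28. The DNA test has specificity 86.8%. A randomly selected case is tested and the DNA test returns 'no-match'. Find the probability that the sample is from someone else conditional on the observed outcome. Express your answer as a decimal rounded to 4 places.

P(¬H | E) ≈ 0.9713

Write H for 'the sample originates from the suspect'. Prior odds H:¬H = 0.084/0.916 = 0.091703. For the 'no-match' outcome, the likelihood ratio is 0.28/0.868 = 0.32258.
Posterior odds = 0.091703 × 0.32258 = 0.029582, so P(H|E) = 0.029582/(1+0.029582) = 0.0287. Then P(¬H|E) = 1 − 0.0287 = 0.9713.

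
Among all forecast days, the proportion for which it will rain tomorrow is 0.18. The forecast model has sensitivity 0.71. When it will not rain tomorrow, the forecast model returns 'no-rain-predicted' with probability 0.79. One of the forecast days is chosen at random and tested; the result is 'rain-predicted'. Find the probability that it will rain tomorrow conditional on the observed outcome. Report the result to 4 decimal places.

P(H | E) ≈ 0.4260

Let H be the event that it will rain tomorrow. P(H) = 0.18, so P(¬H) = 0.82. With E the 'rain-predicted' result, P(E|H) = 0.71 and P(E|¬H) = 0.21.
P(E) = 0.71·0.18 + 0.21·0.82 = 0.12780 + 0.17220 = 0.30000.
By Bayes' theorem, P(H|E) = 0.12780 / 0.30000 = 0.4260.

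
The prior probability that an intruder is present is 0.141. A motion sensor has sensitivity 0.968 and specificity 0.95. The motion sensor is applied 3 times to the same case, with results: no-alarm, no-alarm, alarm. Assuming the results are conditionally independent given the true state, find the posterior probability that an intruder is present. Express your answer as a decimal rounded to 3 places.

Posterior P(H) ≈ 0.004

With H the event that an intruder is present, the joint likelihood of the observed sequence is P(data|H) = 0.032·0.032·0.968 = 0.00099123 and P(data|¬H) = 0.95·0.95·0.05 = 0.045125.
Bayes: P(H|data) = 0.141·0.00099123 / (0.141·0.00099123 + 0.859·0.045125) = 0.00013976/0.038902 = 0.0036.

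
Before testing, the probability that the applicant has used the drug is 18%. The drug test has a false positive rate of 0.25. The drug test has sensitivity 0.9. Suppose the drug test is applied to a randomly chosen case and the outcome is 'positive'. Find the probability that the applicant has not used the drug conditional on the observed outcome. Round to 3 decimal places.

Write H for 'the applicant has used the drug'. Prior odds H:¬H = 0.18/0.82 = 0.21951. For the 'positive' outcome, the likelihood ratio is 0.9/0.25 = 3.6000.
Posterior odds = 0.21951 × 3.6000 = 0.79024, so P(H|E) = 0.79024/(1+0.79024) = 0.441. Then P(¬H|E) = 1 − 0.441 = 0.559.

P(¬H | E) ≈ 0.559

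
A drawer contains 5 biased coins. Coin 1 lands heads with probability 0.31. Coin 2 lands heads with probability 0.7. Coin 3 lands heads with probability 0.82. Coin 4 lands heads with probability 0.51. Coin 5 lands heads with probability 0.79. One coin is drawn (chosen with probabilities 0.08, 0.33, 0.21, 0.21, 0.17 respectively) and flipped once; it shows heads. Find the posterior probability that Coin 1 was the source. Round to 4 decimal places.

Tabulate prior·likelihood by source: [1] prior 0.08, lik 0.31, product 0.02480; [2] prior 0.33, lik 0.7, product 0.2310; [3] prior 0.21, lik 0.82, product 0.1722; [4] prior 0.21, lik 0.51, product 0.1071; [5] prior 0.17, lik 0.79, product 0.1343.
Normalizing constant = 0.66940; the posterior for Coin 1 is its product over the sum, 0.02480/0.66940 = 0.0370.

Posterior probability ≈ 0.0370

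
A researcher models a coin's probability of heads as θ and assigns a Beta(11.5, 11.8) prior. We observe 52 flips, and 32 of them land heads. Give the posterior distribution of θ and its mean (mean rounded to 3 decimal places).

Observing 32 successes and 20 failures updates Beta(11.5, 11.8) by adding the success and failure counts to the two shape parameters: α = 11.5+32 = 43.5, β = 11.8+20 = 31.8.
E[θ | data] = 43.5/(43.5+31.8) = 0.578.

Posterior: Beta(43.5, 31.8); mean ≈ 0.578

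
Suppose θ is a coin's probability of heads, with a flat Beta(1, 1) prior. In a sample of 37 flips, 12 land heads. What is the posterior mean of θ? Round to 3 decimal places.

The binomial likelihood is conjugate to the Beta prior: with 12 successes and 25 failures, the posterior is Beta(1+12, 1+25) = Beta(13, 26).
E[θ | data] = 13/(13+26) = 0.333.

Posterior mean ≈ 0.333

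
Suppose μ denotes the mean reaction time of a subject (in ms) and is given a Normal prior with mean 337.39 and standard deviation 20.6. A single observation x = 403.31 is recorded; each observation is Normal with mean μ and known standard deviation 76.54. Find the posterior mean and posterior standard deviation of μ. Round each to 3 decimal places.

Posterior mean ≈ 341.842; posterior SD ≈ 19.892

Prior precision 1/τ₀² = 1/20.6² = 0.00235649; data precision n/σ² = 1/76.54² = 0.00017070.
Posterior precision = 0.00235649 + 0.00017070 = 0.00252719, giving posterior SD = 1/√0.00252719 = 19.892.
Posterior mean = (0.00235649·337.39 + 0.00017070·403.31) / 0.00252719 = 341.842.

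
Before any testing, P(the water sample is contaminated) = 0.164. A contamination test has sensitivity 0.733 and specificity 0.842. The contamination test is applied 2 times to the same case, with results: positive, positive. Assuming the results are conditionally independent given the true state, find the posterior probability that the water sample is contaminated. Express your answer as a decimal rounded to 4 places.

Let H be the event that the water sample is contaminated; start with P(H) = 0.164. P('positive'|H) = 0.733, P('positive'|¬H) = 0.158.
Update on result 1 ('positive'): P(H) ← 0.733·0.1640 / (0.733·0.1640 + 0.158·0.8360) = 0.12021/0.25230 = 0.4765.
Update on result 2 ('positive'): P(H) ← 0.733·0.4765 / (0.733·0.4765 + 0.158·0.5235) = 0.34925/0.43197 = 0.8085.

Posterior P(H) ≈ 0.8085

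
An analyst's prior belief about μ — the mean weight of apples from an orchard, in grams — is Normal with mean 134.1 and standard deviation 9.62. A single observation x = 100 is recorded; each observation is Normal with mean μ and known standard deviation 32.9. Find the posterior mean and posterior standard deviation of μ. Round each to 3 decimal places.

With known σ, the Normal prior is conjugate. Weight on the data is w = (n/σ²)/(n/σ² + 1/τ₀²) = 0.00092386/(0.00092386+0.0108056) = 0.078764.
Posterior mean = w·x̄ + (1−w)·μ₀ = 0.078764·100 + 0.92124·134.1 = 131.414. Posterior variance = 1/(0.00092386+0.0108056) = 85.2552, so SD = 9.233.

Posterior mean ≈ 131.414; posterior SD ≈ 9.233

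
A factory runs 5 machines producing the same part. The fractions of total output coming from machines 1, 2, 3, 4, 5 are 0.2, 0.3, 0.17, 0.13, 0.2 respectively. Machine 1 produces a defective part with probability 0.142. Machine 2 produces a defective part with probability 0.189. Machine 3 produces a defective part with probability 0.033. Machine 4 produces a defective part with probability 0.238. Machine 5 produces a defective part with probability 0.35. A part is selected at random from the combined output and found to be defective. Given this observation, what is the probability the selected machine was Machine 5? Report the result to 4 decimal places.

Tabulate prior·likelihood by source: [1] prior 0.2, lik 0.142, product 0.02840; [2] prior 0.3, lik 0.189, product 0.05670; [3] prior 0.17, lik 0.033, product 0.005610; [4] prior 0.13, lik 0.238, product 0.03094; [5] prior 0.2, lik 0.35, product 0.07000.
Normalizing constant = 0.19165; the posterior for Machine 5 is its product over the sum, 0.07000/0.19165 = 0.3652.

Posterior probability ≈ 0.3652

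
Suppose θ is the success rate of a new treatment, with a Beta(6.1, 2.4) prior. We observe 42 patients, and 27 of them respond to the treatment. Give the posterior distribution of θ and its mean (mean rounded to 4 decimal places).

Posterior: Beta(33.1, 17.4); mean ≈ 0.6554

Observing 27 successes and 15 failures updates Beta(6.1, 2.4) by adding the success and failure counts to the two shape parameters: α = 6.1+27 = 33.1, β = 2.4+15 = 17.4.
Posterior mean = α/(α+β) = 33.1/50.5 = 0.6554.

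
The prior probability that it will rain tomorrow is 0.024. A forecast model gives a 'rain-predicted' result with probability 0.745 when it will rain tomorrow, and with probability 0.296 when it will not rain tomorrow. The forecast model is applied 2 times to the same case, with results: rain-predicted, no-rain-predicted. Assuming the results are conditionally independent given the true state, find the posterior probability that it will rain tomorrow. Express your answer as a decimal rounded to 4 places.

Let H be the event that it will rain tomorrow; start with P(H) = 0.024. P('rain-predicted'|H) = 0.745, P('rain-predicted'|¬H) = 0.296.
Update on result 1 ('rain-predicted'): P(H) ← 0.745·0.0240 / (0.745·0.0240 + 0.296·0.9760) = 0.017880/0.30678 = 0.0583.
Update on result 2 ('no-rain-predicted'): P(H) ← 0.255·0.0583 / (0.255·0.0583 + 0.704·0.9417) = 0.014862/0.67783 = 0.0219.

Posterior P(H) ≈ 0.0219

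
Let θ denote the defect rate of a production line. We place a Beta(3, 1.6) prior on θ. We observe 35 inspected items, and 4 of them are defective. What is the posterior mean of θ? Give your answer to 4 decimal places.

Posterior mean ≈ 0.1768

Observing 4 successes and 31 failures updates Beta(3, 1.6) by adding the success and failure counts to the two shape parameters: α = 3+4 = 7, β = 1.6+31 = 32.6.
Posterior mean = α/(α+β) = 7/39.6 = 0.1768.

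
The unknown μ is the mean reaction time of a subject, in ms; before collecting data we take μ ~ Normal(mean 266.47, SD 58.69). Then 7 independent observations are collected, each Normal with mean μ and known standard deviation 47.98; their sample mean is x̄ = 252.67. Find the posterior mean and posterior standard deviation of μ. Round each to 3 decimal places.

Prior precision 1/τ₀² = 1/58.69² = 0.00029032; data precision n/σ² = 7/47.98² = 0.00304073.
Posterior precision = 0.00029032 + 0.00304073 = 0.00333104, giving posterior SD = 1/√0.00333104 = 17.326.
Posterior mean = (0.00029032·266.47 + 0.00304073·252.67) / 0.00333104 = 253.873.

Posterior mean ≈ 253.873; posterior SD ≈ 17.326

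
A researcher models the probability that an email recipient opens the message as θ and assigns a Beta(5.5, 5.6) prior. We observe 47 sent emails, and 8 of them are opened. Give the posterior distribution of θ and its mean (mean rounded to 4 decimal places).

Observing 8 successes and 39 failures updates Beta(5.5, 5.6) by adding the success and failure counts to the two shape parameters: α = 5.5+8 = 13.5, β = 5.6+39 = 44.6.
Posterior mean = α/(α+β) = 13.5/58.1 = 0.2324.

Posterior: Beta(13.5, 44.6); mean ≈ 0.2324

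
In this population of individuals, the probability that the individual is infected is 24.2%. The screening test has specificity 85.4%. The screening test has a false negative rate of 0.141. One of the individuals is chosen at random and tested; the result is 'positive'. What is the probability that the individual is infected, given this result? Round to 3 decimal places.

Write H for 'the individual is infected'. Prior odds H:¬H = 0.242/0.758 = 0.31926. For the 'positive' outcome, the likelihood ratio is 0.859/0.146 = 5.8836.
Posterior odds = 0.31926 × 5.8836 = 1.8784, so P(H|E) = 1.8784/(1+1.8784) = 0.653.

P(H | E) ≈ 0.653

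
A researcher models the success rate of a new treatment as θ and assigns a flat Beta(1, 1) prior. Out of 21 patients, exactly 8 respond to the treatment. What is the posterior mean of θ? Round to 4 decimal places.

Posterior mean ≈ 0.3913

Observing 8 successes and 13 failures updates Beta(1, 1) by adding the success and failure counts to the two shape parameters: α = 1+8 = 9, β = 1+13 = 14.
E[θ | data] = 9/(9+14) = 0.3913.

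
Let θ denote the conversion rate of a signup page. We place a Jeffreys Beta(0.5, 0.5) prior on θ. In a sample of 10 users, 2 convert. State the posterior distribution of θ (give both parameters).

Posterior: Beta(2.5, 8.5)

The binomial likelihood is conjugate to the Beta prior: with 2 successes and 8 failures, the posterior is Beta(0.5+2, 0.5+8) = Beta(2.5, 8.5).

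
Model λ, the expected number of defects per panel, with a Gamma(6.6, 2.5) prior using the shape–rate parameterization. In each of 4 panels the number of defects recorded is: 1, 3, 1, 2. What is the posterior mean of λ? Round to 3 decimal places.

Posterior mean ≈ 2.092

Total count ∑xᵢ = 7 over n = 4 panels.
Gamma is conjugate to the Poisson likelihood: posterior is Gamma(shape = 6.6+7 = 13.6, rate = 2.5+4 = 6.5).
Posterior mean = shape/rate = 13.6/6.5 = 2.092.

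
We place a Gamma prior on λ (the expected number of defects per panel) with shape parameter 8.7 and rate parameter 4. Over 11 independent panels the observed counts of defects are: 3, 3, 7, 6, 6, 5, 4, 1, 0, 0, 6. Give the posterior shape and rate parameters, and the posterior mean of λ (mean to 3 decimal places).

Posterior: Gamma(shape=49.7, rate=15); mean ≈ 3.313

The Poisson likelihood adds the total count to the shape and the number of exposure periods to the rate. Here ∑xᵢ = 41 and n = 11, so shape 8.7→49.7 and rate 4→15.
E[λ | data] = 49.7/15 = 3.313.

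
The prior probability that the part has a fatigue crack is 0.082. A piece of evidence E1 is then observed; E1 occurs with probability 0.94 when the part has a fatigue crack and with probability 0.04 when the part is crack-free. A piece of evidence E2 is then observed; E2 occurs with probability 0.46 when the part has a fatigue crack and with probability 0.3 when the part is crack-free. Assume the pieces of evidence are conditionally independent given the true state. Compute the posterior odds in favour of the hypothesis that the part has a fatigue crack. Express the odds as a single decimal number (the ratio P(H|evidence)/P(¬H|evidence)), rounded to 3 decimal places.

Posterior odds ≈ 3.219

Prior odds = 0.082/(1−0.082) = 0.089325. In log-odds, ln(0.089325) = -2.4155.
Add log likelihood ratios: ln(23.500) + ln(1.5333) = 3.5844.
Posterior log-odds = 1.1690, so posterior odds = exp(1.1690) = 3.2187.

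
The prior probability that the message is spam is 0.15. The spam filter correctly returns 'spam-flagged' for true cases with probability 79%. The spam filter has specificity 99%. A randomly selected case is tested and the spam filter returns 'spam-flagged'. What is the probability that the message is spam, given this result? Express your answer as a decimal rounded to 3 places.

P(H | E) ≈ 0.933

Write H for 'the message is spam'. Prior odds H:¬H = 0.15/0.85 = 0.17647. For the 'spam-flagged' outcome, the likelihood ratio is 0.79/0.01 = 79.000.
Posterior odds = 0.17647 × 79.000 = 13.941, so P(H|E) = 13.941/(1+13.941) = 0.933.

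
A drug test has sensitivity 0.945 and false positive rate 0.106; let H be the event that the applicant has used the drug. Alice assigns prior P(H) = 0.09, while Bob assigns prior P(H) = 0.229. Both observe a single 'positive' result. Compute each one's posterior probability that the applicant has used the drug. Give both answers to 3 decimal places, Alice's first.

The likelihood ratio for a 'positive' result is 0.945/0.106 = 8.9151.
Alice: prior odds 0.09/0.91 = 0.098901; posterior odds 0.88171; posterior probability 0.469.
Bob: prior odds 0.229/0.771 = 0.29702; posterior odds 2.6479; posterior probability 0.726.

Alice: 0.469; Bob: 0.726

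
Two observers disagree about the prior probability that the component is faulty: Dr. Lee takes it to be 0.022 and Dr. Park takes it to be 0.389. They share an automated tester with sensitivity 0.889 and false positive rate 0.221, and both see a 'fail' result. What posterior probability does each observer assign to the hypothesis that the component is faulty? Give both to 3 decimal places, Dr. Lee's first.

Dr. Lee: 0.083; Dr. Park: 0.719

The likelihood ratio for a 'fail' result is 0.889/0.221 = 4.0226.
Dr. Lee: prior odds 0.022/0.978 = 0.022495; posterior odds 0.090488; posterior probability 0.083.
Dr. Park: prior odds 0.389/0.611 = 0.63666; posterior odds 2.5610; posterior probability 0.719.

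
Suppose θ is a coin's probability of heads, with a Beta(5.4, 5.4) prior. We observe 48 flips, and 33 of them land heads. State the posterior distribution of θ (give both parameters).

Posterior: Beta(38.4, 20.4)

The binomial likelihood is conjugate to the Beta prior: with 33 successes and 15 failures, the posterior is Beta(5.4+33, 5.4+15) = Beta(38.4, 20.4).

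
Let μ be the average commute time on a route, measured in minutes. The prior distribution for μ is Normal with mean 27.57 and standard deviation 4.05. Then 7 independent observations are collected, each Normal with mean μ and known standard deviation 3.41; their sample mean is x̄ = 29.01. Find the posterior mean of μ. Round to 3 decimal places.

Posterior mean ≈ 28.878

With known σ, the Normal prior is conjugate. Weight on the data is w = (n/σ²)/(n/σ² + 1/τ₀²) = 0.601990/(0.601990+0.0609663) = 0.90804.
Posterior mean = w·x̄ + (1−w)·μ₀ = 0.90804·29.01 + 0.091961·27.57 = 28.878.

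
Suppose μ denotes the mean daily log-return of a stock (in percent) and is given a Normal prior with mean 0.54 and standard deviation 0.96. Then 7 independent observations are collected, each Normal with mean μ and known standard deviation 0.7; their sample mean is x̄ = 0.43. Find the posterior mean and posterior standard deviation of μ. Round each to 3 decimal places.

Posterior mean ≈ 0.438; posterior SD ≈ 0.255

With known σ, the Normal prior is conjugate. Weight on the data is w = (n/σ²)/(n/σ² + 1/τ₀²) = 14.2857/(14.2857+1.08507) = 0.92941.
Posterior mean = w·x̄ + (1−w)·μ₀ = 0.92941·0.43 + 0.070593·0.54 = 0.438. Posterior variance = 1/(14.2857+1.08507) = 0.0650585, so SD = 0.255.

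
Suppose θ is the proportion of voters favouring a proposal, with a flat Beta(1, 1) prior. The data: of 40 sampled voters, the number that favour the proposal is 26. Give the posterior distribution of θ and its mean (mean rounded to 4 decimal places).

Posterior: Beta(27, 15); mean ≈ 0.6429

Observing 26 successes and 14 failures updates Beta(1, 1) by adding the success and failure counts to the two shape parameters: α = 1+26 = 27, β = 1+14 = 15.
E[θ | data] = 27/(27+15) = 0.6429.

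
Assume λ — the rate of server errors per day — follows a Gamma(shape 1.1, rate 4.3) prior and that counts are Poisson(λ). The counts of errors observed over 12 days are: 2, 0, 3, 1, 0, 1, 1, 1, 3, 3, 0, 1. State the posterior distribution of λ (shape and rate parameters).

Posterior: Gamma(shape=17.1, rate=16.3)

The Poisson likelihood adds the total count to the shape and the number of exposure periods to the rate. Here ∑xᵢ = 16 and n = 12, so shape 1.1→17.1 and rate 4.3→16.3.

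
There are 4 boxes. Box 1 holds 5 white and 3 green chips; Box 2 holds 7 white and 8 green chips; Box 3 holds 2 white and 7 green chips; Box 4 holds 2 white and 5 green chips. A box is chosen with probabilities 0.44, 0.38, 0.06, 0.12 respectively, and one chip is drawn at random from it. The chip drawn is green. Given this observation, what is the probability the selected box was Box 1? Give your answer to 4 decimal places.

Tabulate prior·likelihood by source: [1] prior 0.44, lik 0.375, product 0.1650; [2] prior 0.38, lik 0.5333, product 0.2027; [3] prior 0.06, lik 0.7778, product 0.04667; [4] prior 0.12, lik 0.7143, product 0.08571.
Normalizing constant = 0.50005; the posterior for Box 1 is its product over the sum, 0.1650/0.50005 = 0.3300.

Posterior probability ≈ 0.3300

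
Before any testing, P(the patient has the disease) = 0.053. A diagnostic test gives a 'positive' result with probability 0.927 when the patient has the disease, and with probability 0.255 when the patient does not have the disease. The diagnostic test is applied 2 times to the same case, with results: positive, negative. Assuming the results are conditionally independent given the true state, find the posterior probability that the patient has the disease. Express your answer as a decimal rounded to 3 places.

With H the event that the patient has the disease, the joint likelihood of the observed sequence is P(data|H) = 0.927·0.073 = 0.067671 and P(data|¬H) = 0.255·0.745 = 0.18998.
Bayes: P(H|data) = 0.053·0.067671 / (0.053·0.067671 + 0.947·0.18998) = 0.0035866/0.18349 = 0.0195.

Posterior P(H) ≈ 0.020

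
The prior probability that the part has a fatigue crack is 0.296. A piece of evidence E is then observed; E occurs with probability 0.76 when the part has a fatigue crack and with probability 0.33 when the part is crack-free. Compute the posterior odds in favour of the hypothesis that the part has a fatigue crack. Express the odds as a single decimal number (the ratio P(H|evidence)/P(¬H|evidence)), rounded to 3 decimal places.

Prior odds = 0.296/(1−0.296) = 0.42045.
Likelihood ratio for E = 0.76/0.33 = 2.3030.
Posterior odds = prior odds × LR = 0.96832.

Posterior odds ≈ 0.968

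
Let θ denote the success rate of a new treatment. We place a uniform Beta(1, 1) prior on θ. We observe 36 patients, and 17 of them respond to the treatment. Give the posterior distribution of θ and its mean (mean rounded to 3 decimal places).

Posterior: Beta(18, 20); mean ≈ 0.474

Observing 17 successes and 19 failures updates Beta(1, 1) by adding the success and failure counts to the two shape parameters: α = 1+17 = 18, β = 1+19 = 20.
Posterior mean = α/(α+β) = 18/38 = 0.474.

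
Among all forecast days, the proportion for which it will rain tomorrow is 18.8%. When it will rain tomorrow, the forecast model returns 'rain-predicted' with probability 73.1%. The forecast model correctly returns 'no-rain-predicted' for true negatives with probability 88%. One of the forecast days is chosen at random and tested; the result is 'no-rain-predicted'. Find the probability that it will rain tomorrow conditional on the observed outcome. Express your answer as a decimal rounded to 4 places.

P(H | E) ≈ 0.0661

Write H for 'it will rain tomorrow'. Prior odds H:¬H = 0.188/0.812 = 0.23153. For the 'no-rain-predicted' outcome, the likelihood ratio is 0.269/0.88 = 0.30568.
Posterior odds = 0.23153 × 0.30568 = 0.070774, so P(H|E) = 0.070774/(1+0.070774) = 0.0661.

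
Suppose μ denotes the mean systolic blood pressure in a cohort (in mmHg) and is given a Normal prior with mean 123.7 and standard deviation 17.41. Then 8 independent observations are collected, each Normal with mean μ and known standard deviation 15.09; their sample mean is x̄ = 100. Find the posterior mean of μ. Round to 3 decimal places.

Posterior mean ≈ 102.035

Prior precision 1/τ₀² = 1/17.41² = 0.00329915; data precision n/σ² = 8/15.09² = 0.0351327.
Posterior precision = 0.00329915 + 0.0351327 = 0.0384319.
Posterior mean = (0.00329915·123.7 + 0.0351327·100) / 0.0384319 = 102.035.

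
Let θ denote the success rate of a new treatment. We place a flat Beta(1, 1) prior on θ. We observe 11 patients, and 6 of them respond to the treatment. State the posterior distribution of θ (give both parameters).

Posterior: Beta(7, 6)

The binomial likelihood is conjugate to the Beta prior: with 6 successes and 5 failures, the posterior is Beta(1+6, 1+5) = Beta(7, 6).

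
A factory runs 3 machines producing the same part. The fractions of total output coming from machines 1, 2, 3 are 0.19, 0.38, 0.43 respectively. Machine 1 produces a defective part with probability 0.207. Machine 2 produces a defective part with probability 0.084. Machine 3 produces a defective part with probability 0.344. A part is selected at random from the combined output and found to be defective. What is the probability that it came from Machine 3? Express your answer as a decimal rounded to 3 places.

Posterior probability ≈ 0.675

Tabulate prior·likelihood by source: [1] prior 0.19, lik 0.207, product 0.03933; [2] prior 0.38, lik 0.084, product 0.03192; [3] prior 0.43, lik 0.344, product 0.1479.
Normalizing constant = 0.21917; the posterior for Machine 3 is its product over the sum, 0.1479/0.21917 = 0.675.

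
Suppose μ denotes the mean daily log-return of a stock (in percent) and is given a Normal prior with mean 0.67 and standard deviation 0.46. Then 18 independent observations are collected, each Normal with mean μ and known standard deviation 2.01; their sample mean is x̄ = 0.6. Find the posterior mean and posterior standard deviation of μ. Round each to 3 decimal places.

Posterior mean ≈ 0.636; posterior SD ≈ 0.330

Prior precision 1/τ₀² = 1/0.46² = 4.72590; data precision n/σ² = 18/2.01² = 4.45534.
Posterior precision = 4.72590 + 4.45534 = 9.18123, giving posterior SD = 1/√9.18123 = 0.330.
Posterior mean = (4.72590·0.67 + 4.45534·0.6) / 9.18123 = 0.636.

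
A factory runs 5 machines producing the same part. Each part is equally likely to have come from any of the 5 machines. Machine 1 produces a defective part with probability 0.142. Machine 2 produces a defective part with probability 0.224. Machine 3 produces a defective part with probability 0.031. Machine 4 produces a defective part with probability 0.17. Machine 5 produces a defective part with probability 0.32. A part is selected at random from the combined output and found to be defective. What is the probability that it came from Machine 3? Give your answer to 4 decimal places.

Posterior probability ≈ 0.0349

Tabulate prior·likelihood by source: [1] prior 0.2, lik 0.142, product 0.02840; [2] prior 0.2, lik 0.224, product 0.04480; [3] prior 0.2, lik 0.031, product 0.006200; [4] prior 0.2, lik 0.17, product 0.03400; [5] prior 0.2, lik 0.32, product 0.06400.
Normalizing constant = 0.17740; the posterior for Machine 3 is its product over the sum, 0.006200/0.17740 = 0.0349.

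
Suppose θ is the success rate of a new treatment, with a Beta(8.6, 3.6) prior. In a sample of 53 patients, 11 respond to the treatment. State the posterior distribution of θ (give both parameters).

The binomial likelihood is conjugate to the Beta prior: with 11 successes and 42 failures, the posterior is Beta(8.6+11, 3.6+42) = Beta(19.6, 45.6).

Posterior: Beta(19.6, 45.6)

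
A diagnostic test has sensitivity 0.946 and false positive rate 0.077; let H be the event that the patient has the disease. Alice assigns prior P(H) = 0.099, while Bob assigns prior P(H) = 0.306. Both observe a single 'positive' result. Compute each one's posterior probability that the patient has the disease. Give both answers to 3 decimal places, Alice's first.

Alice: 0.574; Bob: 0.844

The likelihood ratio for a 'positive' result is 0.946/0.077 = 12.286.
Alice: prior odds 0.099/0.901 = 0.10988; posterior odds 1.3499; posterior probability 0.574.
Bob: prior odds 0.306/0.694 = 0.44092; posterior odds 5.4170; posterior probability 0.844.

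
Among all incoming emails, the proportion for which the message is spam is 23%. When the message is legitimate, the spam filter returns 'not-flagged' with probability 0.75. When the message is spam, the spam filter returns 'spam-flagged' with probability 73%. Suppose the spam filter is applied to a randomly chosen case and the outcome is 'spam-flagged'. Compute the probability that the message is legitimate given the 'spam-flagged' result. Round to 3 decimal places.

P(¬H | E) ≈ 0.534

Let H be the event that the message is spam. P(H) = 0.23, so P(¬H) = 0.77. With E the 'spam-flagged' result, P(E|H) = 0.73 and P(E|¬H) = 0.25.
P(E) = 0.73·0.23 + 0.25·0.77 = 0.16790 + 0.19250 = 0.36040.
By Bayes' theorem, P(H|E) = 0.16790 / 0.36040 = 0.466. Hence P(¬H|E) = 1 − 0.466 = 0.534.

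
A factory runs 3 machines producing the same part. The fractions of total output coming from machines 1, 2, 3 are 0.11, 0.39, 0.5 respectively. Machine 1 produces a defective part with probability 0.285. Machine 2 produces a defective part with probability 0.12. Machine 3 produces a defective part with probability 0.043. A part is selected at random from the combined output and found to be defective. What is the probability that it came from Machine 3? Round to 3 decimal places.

Posterior probability ≈ 0.216

P(defective|M1) = 0.285; P(defective|M2) = 0.12; P(defective|M3) = 0.043.
Prior × likelihood for each source: 0.11·0.285=0.03135, 0.39·0.12=0.04680, 0.5·0.043=0.02150. Summing gives P(defective) = 0.099650.
P(Machine 3 | defective) = 0.02150 / 0.099650 = 0.216.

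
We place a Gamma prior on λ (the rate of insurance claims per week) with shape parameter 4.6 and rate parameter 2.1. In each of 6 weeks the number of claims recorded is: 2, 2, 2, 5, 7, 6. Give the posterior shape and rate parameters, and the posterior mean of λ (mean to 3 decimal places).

The Poisson likelihood adds the total count to the shape and the number of exposure periods to the rate. Here ∑xᵢ = 24 and n = 6, so shape 4.6→28.6 and rate 2.1→8.1.
E[λ | data] = 28.6/8.1 = 3.531.

Posterior: Gamma(shape=28.6, rate=8.1); mean ≈ 3.531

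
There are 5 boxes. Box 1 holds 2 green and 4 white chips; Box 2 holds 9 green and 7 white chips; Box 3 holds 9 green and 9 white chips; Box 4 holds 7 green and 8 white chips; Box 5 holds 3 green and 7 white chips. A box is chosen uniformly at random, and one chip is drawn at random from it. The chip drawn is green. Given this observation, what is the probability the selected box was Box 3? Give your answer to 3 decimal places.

Posterior probability ≈ 0.231

Tabulate prior·likelihood by source: [1] prior 0.2, lik 0.3333, product 0.06667; [2] prior 0.2, lik 0.5625, product 0.1125; [3] prior 0.2, lik 0.5, product 0.1000; [4] prior 0.2, lik 0.4667, product 0.09333; [5] prior 0.2, lik 0.3, product 0.06000.
Normalizing constant = 0.43250; the posterior for Box 3 is its product over the sum, 0.1000/0.43250 = 0.231.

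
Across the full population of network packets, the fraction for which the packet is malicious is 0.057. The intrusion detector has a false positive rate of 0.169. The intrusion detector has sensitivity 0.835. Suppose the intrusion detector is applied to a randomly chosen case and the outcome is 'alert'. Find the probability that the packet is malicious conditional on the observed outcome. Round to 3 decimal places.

P(H | E) ≈ 0.230

Write H for 'the packet is malicious'. Prior odds H:¬H = 0.057/0.943 = 0.060445. For the 'alert' outcome, the likelihood ratio is 0.835/0.169 = 4.9408.
Posterior odds = 0.060445 × 4.9408 = 0.29865, so P(H|E) = 0.29865/(1+0.29865) = 0.230.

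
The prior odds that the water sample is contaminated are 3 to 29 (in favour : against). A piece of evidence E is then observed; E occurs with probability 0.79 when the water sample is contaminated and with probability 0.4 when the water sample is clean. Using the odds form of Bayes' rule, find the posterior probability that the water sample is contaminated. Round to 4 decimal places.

Posterior probability ≈ 0.1696

Prior odds = 3/29 = 0.10345. In log-odds, ln(0.10345) = -2.2687.
Add log likelihood ratio: ln(1.9750) = 0.68057.
Posterior log-odds = -1.5881, so posterior odds = exp(-1.5881) = 0.20431. Converting, P(H|E) = 0.20431/1.2043 = 0.1696.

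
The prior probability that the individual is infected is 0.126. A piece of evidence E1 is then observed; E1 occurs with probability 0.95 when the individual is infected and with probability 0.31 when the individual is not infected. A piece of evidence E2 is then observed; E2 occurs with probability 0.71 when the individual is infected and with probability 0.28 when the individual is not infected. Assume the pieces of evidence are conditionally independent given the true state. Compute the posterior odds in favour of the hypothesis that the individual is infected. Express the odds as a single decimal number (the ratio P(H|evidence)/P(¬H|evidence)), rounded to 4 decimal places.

Posterior odds ≈ 1.1203

Prior odds = 0.126/(1−0.126) = 0.14416.
Likelihood ratio for E1 = 0.95/0.31 = 3.0645.
Likelihood ratio for E2 = 0.71/0.28 = 2.5357.
Posterior odds = prior odds × LR₁ × LR₂ = 1.1203.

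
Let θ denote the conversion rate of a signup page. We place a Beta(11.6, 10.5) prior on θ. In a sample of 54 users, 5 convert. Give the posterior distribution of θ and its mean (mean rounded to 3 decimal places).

Observing 5 successes and 49 failures updates Beta(11.6, 10.5) by adding the success and failure counts to the two shape parameters: α = 11.6+5 = 16.6, β = 10.5+49 = 59.5.
Posterior mean = α/(α+β) = 16.6/76.1 = 0.218.

Posterior: Beta(16.6, 59.5); mean ≈ 0.218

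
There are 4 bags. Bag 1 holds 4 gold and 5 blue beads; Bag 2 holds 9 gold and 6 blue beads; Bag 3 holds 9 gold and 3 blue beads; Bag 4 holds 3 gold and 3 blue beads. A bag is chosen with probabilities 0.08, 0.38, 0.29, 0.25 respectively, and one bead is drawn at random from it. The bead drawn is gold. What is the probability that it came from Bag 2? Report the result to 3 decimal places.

Posterior probability ≈ 0.376

Tabulate prior·likelihood by source: [1] prior 0.08, lik 0.4444, product 0.03556; [2] prior 0.38, lik 0.6, product 0.2280; [3] prior 0.29, lik 0.75, product 0.2175; [4] prior 0.25, lik 0.5, product 0.1250.
Normalizing constant = 0.60606; the posterior for Bag 2 is its product over the sum, 0.2280/0.60606 = 0.376.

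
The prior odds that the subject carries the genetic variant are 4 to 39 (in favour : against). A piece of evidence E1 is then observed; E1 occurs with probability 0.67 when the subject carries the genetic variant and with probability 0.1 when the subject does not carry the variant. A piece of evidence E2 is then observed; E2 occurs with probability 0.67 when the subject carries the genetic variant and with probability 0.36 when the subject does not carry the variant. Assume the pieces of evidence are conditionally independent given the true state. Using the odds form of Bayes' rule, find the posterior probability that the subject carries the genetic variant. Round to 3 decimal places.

Posterior probability ≈ 0.561

Prior odds = 4/39 = 0.10256.
Likelihood ratio for E1 = 0.67/0.1 = 6.7000.
Likelihood ratio for E2 = 0.67/0.36 = 1.8611.
Posterior odds = prior odds × LR₁ × LR₂ = 1.2789.
Posterior probability = odds/(1+odds) = 1.2789/2.2789 = 0.561.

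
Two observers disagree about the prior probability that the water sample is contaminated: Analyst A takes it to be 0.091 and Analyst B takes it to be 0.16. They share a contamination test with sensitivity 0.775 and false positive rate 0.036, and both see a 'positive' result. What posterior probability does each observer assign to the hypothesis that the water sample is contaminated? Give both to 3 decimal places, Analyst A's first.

Analyst A: 0.683; Analyst B: 0.804

P('+'|H) = 0.775, P('+'|¬H) = 0.036.
Analyst A: numerator 0.775·0.091 = 0.070525; evidence = 0.070525+0.036·0.909 = 0.10325; posterior = 0.683.
Analyst B: numerator 0.775·0.16 = 0.12400; evidence = 0.12400+0.036·0.84 = 0.15424; posterior = 0.804.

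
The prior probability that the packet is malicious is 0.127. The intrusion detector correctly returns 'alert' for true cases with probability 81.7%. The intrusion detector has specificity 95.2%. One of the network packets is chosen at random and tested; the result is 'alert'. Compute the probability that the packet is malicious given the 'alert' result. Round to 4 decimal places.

P(H | E) ≈ 0.7123

Write H for 'the packet is malicious'. Prior odds H:¬H = 0.127/0.873 = 0.14548. For the 'alert' outcome, the likelihood ratio is 0.817/0.048 = 17.021.
Posterior odds = 0.14548 × 17.021 = 2.4761, so P(H|E) = 2.4761/(1+2.4761) = 0.7123.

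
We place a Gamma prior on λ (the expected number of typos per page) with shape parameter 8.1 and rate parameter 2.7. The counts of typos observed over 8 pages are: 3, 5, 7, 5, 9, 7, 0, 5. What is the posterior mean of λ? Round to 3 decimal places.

Posterior mean ≈ 4.589

The Poisson likelihood adds the total count to the shape and the number of exposure periods to the rate. Here ∑xᵢ = 41 and n = 8, so shape 8.1→49.1 and rate 2.7→10.7.
E[λ | data] = 49.1/10.7 = 4.589.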